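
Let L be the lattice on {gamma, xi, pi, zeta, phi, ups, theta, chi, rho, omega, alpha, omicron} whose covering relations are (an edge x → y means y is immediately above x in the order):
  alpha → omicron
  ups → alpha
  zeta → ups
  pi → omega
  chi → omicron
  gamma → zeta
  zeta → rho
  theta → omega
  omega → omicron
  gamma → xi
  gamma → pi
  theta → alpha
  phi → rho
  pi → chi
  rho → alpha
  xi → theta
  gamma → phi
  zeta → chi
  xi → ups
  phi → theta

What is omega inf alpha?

Common lower bounds of {omega, alpha}: gamma, phi, theta, xi.
The greatest among these is theta.

theta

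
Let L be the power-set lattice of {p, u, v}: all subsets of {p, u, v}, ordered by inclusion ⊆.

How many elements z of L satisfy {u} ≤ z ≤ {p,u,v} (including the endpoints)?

The interval [{u}, {p,u,v}] = {{p,u,v}, {p,u}, {u,v}, {u}}, which has 4 elements.

4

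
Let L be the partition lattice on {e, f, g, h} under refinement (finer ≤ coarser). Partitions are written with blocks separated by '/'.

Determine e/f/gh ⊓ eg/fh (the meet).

e/f/g/h

The meet (common refinement) of e/f/gh and eg/fh intersects blocks pairwise, giving e/f/g/h.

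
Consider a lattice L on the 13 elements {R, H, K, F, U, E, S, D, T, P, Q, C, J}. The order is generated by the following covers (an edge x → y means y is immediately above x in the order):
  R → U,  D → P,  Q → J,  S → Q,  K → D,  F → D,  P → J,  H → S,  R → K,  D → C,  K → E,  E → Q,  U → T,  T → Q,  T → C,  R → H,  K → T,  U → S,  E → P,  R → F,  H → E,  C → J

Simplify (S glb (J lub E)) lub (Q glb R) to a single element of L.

S

J ∨ E = J
S ∧ J = S
Q ∧ R = R
S ∨ R = S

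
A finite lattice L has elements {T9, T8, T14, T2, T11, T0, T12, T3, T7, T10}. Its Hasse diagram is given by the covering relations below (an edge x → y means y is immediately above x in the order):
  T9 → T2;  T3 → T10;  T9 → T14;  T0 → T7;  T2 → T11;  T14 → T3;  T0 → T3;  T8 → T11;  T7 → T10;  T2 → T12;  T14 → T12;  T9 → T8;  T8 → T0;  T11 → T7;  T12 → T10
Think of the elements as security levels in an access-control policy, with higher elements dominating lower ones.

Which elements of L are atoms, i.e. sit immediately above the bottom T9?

T14, T2, T8

The atoms are exactly the elements that cover T9: T14, T2, T8.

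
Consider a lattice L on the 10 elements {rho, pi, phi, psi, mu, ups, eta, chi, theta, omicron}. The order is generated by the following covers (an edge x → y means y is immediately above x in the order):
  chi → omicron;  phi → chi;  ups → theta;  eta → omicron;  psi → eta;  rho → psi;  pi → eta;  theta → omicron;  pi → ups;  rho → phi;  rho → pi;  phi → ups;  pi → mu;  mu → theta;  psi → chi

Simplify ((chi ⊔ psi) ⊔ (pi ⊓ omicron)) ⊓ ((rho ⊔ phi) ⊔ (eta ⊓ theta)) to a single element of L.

chi ∨ psi = chi
pi ∧ omicron = pi
chi ∨ pi = omicron
rho ∨ phi = phi
eta ∧ theta = pi
phi ∨ pi = ups
omicron ∧ ups = ups

ups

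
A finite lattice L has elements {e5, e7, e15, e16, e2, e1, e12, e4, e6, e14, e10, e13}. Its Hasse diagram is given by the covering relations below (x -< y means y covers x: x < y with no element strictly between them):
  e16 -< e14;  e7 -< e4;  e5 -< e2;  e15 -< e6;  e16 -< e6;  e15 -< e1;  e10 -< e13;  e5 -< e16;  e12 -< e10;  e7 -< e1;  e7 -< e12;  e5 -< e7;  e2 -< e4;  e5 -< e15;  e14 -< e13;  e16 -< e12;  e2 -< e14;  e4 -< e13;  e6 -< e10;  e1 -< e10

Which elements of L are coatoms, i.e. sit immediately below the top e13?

The coatoms are exactly the elements covered by e13: e10, e14, e4.

e10, e14, e4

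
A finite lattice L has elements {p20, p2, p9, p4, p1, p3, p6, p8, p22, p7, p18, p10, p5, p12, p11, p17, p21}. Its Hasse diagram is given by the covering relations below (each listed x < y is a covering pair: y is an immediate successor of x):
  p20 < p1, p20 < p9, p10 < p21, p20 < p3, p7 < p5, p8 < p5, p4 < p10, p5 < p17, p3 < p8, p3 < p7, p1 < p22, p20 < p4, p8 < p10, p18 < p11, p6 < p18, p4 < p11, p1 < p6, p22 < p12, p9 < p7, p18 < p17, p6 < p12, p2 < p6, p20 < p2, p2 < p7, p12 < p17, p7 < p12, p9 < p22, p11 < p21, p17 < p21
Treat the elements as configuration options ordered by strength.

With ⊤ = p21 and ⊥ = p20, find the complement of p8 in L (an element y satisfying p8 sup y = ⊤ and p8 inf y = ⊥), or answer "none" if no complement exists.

Need y with p8 ∨ y = p21 and p8 ∧ y = p20.
Checking each element gives: p11.

p11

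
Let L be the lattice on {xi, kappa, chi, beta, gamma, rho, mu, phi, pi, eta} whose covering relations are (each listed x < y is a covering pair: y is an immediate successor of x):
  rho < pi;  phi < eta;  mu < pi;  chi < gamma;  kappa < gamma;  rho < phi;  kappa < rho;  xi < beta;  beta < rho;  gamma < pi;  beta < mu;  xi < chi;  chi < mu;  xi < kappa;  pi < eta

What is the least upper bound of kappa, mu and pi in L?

Common upper bounds of {kappa, mu, pi}: eta, pi.
The least among these is pi.

pi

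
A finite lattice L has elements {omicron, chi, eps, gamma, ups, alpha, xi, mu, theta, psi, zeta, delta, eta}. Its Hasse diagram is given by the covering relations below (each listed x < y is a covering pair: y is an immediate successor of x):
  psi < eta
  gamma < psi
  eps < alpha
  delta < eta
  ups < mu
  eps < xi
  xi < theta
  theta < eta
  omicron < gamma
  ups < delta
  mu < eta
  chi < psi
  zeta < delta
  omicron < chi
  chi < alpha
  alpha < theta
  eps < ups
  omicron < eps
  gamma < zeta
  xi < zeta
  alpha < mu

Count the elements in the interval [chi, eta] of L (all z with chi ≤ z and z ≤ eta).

The interval [chi, eta] = {alpha, chi, eta, mu, psi, theta}, which has 6 elements.

6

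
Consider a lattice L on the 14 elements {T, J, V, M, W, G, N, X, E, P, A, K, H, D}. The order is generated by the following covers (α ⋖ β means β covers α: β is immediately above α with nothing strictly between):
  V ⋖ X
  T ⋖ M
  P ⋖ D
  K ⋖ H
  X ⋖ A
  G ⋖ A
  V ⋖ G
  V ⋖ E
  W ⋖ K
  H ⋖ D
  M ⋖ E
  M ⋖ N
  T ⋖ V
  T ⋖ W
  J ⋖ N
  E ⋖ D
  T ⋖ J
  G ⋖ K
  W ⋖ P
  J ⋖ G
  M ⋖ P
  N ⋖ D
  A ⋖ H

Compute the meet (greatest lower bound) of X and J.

Common lower bounds of {X, J}: T.
The greatest among these is T.

T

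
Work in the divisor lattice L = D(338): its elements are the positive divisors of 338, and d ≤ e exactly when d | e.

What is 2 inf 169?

1

In the divisibility order, the meet is the greatest common divisor: gcd(2, 169) = 1.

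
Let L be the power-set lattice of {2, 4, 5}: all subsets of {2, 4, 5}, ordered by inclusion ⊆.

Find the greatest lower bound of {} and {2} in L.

Common lower bounds of {{}, {2}}: {}.
The greatest among these is {}.

{}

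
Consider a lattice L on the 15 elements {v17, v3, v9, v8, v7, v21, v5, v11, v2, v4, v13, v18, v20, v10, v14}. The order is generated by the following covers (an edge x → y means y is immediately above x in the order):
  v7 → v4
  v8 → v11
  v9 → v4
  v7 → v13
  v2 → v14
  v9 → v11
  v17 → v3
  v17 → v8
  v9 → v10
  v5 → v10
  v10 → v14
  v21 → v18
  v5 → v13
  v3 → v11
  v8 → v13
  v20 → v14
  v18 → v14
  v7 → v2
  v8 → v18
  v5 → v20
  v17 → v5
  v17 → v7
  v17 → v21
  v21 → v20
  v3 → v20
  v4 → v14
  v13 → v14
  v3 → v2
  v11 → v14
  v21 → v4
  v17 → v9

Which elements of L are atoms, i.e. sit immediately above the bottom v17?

v21, v3, v5, v7, v8, v9

The atoms are exactly the elements that cover v17: v21, v3, v5, v7, v8, v9.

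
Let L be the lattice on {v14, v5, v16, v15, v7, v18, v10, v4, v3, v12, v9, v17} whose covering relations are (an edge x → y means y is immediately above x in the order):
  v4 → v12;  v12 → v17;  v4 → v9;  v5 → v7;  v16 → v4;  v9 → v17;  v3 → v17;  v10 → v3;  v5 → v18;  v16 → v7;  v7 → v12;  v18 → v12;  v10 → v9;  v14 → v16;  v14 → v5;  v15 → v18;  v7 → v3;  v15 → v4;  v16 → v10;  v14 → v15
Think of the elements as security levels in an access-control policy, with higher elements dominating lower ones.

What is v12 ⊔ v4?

v12

Common upper bounds of {v12, v4}: v12, v17.
The least among these is v12.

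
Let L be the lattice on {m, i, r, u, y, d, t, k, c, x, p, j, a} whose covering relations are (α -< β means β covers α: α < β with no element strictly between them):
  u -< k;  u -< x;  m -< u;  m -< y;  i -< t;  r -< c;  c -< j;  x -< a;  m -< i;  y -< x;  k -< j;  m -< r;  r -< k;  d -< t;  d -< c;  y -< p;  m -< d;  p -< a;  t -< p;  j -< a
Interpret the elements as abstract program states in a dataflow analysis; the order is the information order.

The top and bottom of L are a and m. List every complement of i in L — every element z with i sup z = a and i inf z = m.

c, j, k, r, u, x

Need z with i ∨ z = a and i ∧ z = m.
Checking each element gives: c, j, k, r, u, x.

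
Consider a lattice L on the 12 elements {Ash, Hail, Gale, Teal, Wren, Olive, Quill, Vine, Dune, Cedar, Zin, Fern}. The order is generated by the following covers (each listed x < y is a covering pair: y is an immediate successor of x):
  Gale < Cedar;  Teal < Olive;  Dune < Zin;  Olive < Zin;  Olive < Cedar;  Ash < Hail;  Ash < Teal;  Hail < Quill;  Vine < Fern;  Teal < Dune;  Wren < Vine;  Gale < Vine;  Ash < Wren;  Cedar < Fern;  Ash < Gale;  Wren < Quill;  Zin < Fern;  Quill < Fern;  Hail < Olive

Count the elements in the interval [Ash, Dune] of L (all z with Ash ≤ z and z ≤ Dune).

3

The interval [Ash, Dune] = {Ash, Dune, Teal}, which has 3 elements.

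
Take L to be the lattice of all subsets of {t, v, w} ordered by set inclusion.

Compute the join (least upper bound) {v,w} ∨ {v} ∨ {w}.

{v,w}

Under ⊆, join is union: {v,w} ∪ {v} ∪ {w} = {v,w}.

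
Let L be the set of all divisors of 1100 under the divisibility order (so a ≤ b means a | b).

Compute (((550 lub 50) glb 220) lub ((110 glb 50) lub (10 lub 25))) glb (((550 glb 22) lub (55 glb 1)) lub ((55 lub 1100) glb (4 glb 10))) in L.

22

550 ∨ 50 = 550
550 ∧ 220 = 110
110 ∧ 50 = 10
10 ∨ 25 = 50
10 ∨ 50 = 50
110 ∨ 50 = 550
550 ∧ 22 = 22
55 ∧ 1 = 1
22 ∨ 1 = 22
55 ∨ 1100 = 1100
4 ∧ 10 = 2
1100 ∧ 2 = 2
22 ∨ 2 = 22
550 ∧ 22 = 22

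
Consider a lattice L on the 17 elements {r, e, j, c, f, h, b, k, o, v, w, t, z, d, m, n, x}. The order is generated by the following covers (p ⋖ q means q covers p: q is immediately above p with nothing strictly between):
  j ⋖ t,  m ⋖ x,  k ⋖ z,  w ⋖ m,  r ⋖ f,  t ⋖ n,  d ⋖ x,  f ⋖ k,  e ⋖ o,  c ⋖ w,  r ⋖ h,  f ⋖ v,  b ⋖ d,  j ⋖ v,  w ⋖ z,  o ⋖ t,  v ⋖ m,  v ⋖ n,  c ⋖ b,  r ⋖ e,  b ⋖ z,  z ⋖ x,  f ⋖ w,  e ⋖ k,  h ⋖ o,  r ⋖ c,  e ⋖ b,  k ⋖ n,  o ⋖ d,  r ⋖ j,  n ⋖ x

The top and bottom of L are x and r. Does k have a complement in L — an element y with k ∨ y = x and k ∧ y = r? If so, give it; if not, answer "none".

For every candidate y, either k ∨ y ≠ x or k ∧ y ≠ r; no complement exists.

none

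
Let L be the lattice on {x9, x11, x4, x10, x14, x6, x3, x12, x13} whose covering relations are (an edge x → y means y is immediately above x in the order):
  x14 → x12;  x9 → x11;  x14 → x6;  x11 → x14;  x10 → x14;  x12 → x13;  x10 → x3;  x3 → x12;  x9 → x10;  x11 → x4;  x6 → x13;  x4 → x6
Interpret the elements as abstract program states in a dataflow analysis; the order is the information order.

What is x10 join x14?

x14

Common upper bounds of {x10, x14}: x12, x13, x14, x6.
The least among these is x14.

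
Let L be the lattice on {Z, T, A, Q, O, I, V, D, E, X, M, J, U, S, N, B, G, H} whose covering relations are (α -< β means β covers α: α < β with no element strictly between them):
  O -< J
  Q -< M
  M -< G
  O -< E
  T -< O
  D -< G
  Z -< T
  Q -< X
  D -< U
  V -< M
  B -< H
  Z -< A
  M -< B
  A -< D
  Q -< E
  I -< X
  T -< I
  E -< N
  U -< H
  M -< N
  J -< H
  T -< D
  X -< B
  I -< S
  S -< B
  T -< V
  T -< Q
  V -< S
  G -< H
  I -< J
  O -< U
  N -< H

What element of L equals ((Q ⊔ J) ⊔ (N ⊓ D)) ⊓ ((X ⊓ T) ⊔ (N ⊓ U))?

O

Q ∨ J = H
N ∧ D = T
H ∨ T = H
X ∧ T = T
N ∧ U = O
T ∨ O = O
H ∧ O = O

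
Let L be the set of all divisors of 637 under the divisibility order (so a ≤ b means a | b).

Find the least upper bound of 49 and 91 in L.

637

In the divisibility order, the join is the least common multiple: lcm(49, 91) = 637.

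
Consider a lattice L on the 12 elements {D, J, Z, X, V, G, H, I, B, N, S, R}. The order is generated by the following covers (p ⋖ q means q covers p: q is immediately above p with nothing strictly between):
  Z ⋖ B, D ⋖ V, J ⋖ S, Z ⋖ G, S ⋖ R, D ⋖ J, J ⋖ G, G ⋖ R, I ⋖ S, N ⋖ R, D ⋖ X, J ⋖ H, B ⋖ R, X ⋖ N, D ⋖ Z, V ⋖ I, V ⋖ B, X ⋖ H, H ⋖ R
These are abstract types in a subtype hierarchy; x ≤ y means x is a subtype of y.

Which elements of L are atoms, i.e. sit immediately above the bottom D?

The atoms are exactly the elements that cover D: J, V, X, Z.

J, V, X, Z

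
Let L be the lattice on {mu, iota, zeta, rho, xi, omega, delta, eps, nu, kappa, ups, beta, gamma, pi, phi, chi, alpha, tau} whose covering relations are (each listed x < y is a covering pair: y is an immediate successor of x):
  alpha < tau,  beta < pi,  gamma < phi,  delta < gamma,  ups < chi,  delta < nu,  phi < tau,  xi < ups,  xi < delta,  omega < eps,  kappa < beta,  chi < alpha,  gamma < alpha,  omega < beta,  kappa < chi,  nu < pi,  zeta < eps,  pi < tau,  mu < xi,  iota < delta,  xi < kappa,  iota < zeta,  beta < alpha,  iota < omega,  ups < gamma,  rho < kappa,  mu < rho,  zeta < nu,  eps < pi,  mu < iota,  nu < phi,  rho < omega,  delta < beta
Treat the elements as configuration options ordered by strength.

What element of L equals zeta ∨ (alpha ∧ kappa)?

pi

alpha ∧ kappa = kappa
zeta ∨ kappa = pi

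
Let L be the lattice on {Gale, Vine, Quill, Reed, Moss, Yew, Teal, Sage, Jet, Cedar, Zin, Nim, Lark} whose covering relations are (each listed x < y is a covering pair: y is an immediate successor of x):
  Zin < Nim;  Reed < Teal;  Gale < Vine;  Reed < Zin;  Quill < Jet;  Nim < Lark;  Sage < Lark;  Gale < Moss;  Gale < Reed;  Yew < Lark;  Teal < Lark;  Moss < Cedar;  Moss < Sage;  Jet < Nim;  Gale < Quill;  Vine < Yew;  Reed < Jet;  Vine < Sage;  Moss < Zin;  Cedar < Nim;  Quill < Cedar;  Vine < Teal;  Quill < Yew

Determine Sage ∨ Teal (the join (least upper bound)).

Common upper bounds of {Sage, Teal}: Lark.
The least among these is Lark.

Lark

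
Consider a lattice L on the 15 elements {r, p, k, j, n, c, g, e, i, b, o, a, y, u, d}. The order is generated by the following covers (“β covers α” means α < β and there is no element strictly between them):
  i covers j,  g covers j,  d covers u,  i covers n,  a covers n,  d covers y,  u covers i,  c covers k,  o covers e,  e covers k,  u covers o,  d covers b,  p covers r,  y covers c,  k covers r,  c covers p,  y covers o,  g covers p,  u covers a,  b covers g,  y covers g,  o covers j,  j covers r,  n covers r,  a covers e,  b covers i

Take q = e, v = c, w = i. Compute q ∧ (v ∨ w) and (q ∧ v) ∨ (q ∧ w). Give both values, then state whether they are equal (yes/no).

v ∨ w = d, so q ∧ (v ∨ w) = e ∧ d = e.
q ∧ v = k and q ∧ w = r, so (q ∧ v) ∨ (q ∧ w) = k ∨ r = k.
Equal: no.

e; k; no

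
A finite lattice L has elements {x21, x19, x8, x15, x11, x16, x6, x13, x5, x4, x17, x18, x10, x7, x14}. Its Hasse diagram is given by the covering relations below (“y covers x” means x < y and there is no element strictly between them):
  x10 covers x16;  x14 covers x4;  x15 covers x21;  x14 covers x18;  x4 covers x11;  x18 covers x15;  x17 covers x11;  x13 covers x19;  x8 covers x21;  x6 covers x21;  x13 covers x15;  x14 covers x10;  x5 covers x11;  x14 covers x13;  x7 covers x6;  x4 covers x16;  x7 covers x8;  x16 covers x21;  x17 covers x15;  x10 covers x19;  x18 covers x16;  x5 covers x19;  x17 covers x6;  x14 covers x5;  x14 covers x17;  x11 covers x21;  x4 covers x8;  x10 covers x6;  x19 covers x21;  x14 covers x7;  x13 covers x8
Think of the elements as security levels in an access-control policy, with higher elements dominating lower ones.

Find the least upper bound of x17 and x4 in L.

x14

Common upper bounds of {x17, x4}: x14.
The least among these is x14.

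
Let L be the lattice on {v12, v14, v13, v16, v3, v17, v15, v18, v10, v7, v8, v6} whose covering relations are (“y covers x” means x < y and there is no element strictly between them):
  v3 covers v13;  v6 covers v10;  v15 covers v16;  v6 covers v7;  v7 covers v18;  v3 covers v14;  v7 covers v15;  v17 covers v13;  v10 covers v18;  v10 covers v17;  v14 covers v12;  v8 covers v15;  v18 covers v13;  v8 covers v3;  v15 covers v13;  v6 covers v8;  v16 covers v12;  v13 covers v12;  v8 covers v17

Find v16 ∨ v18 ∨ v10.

Common upper bounds of {v16, v18, v10}: v6.
The least among these is v6.

v6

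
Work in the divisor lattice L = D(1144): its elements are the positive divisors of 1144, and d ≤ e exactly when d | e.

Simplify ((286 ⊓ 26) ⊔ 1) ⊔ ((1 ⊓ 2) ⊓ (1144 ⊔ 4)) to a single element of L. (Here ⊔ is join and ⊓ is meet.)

286 ∧ 26 = 26
26 ∨ 1 = 26
1 ∧ 2 = 1
1144 ∨ 4 = 1144
1 ∧ 1144 = 1
26 ∨ 1 = 26

26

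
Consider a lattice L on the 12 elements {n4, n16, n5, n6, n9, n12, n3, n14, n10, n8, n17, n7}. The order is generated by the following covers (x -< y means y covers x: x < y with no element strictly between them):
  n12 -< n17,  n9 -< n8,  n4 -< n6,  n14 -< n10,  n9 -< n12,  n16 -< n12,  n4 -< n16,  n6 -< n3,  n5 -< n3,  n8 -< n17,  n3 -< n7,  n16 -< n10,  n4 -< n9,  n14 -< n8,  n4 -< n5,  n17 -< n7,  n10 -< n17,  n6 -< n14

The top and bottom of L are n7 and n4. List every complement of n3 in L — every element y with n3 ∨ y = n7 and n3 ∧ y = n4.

n12, n16, n9

Need y with n3 ∨ y = n7 and n3 ∧ y = n4.
Checking each element gives: n12, n16, n9.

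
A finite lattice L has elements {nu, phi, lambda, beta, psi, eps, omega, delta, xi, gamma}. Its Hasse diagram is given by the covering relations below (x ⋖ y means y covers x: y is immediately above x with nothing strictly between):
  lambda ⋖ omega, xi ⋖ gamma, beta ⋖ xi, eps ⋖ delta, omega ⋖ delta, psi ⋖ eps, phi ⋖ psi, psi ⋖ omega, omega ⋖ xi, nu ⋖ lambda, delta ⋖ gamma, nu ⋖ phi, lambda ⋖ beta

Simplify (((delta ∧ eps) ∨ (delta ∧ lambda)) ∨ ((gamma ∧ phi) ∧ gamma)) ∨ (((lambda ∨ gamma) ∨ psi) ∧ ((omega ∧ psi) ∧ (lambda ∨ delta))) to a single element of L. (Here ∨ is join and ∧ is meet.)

delta ∧ eps = eps
delta ∧ lambda = lambda
eps ∨ lambda = delta
gamma ∧ phi = phi
phi ∧ gamma = phi
delta ∨ phi = delta
lambda ∨ gamma = gamma
gamma ∨ psi = gamma
omega ∧ psi = psi
lambda ∨ delta = delta
psi ∧ delta = psi
gamma ∧ psi = psi
delta ∨ psi = delta

delta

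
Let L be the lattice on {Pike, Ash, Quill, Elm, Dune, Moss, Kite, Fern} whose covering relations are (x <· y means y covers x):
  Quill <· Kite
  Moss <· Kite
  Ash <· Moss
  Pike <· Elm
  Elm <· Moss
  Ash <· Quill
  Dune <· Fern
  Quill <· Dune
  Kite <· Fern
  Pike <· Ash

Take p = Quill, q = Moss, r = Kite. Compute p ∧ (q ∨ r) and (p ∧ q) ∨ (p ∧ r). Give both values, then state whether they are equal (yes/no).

q ∨ r = Kite, so p ∧ (q ∨ r) = Quill ∧ Kite = Quill.
p ∧ q = Ash and p ∧ r = Quill, so (p ∧ q) ∨ (p ∧ r) = Ash ∨ Quill = Quill.
Equal: yes.

Quill; Quill; yes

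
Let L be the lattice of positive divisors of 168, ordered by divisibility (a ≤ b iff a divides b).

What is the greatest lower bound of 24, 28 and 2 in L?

2

In the divisibility order, the meet is the greatest common divisor: gcd(24, 28, 2) = 2.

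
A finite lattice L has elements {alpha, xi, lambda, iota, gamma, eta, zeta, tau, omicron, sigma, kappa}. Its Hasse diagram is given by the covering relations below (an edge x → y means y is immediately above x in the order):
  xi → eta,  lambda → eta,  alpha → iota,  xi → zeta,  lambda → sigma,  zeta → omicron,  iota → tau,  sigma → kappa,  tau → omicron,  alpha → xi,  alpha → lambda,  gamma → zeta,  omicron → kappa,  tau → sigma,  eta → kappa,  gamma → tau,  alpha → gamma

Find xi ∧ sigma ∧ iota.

alpha

Common lower bounds of {xi, sigma, iota}: alpha.
The greatest among these is alpha.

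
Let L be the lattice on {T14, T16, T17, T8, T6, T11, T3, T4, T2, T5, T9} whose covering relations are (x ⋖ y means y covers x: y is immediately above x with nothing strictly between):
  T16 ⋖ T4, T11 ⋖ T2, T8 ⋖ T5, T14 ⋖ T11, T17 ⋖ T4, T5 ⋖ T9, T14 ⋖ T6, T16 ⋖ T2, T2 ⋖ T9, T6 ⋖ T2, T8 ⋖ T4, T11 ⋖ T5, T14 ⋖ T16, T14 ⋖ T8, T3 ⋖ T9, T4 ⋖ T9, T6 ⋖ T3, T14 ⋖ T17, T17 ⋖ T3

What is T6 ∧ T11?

Common lower bounds of {T6, T11}: T14.
The greatest among these is T14.

T14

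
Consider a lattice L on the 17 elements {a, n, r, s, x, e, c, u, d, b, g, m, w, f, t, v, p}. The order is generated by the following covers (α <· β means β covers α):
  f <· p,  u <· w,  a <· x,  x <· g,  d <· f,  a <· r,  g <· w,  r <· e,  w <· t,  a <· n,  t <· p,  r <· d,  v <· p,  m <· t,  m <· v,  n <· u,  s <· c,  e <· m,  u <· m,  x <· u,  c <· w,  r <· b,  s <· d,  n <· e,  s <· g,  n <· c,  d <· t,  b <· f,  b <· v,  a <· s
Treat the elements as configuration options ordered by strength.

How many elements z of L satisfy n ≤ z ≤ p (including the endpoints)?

The interval [n, p] = {c, e, m, n, p, t, u, v, w}, which has 9 elements.

9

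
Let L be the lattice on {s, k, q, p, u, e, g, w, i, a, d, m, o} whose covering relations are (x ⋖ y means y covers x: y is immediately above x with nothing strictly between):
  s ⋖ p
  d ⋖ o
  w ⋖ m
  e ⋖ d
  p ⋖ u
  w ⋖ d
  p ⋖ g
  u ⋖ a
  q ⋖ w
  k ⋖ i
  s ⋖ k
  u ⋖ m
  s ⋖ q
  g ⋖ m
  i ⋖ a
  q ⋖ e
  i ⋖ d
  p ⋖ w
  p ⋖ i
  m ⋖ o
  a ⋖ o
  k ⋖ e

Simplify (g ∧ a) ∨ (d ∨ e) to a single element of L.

g ∧ a = p
d ∨ e = d
p ∨ d = d

d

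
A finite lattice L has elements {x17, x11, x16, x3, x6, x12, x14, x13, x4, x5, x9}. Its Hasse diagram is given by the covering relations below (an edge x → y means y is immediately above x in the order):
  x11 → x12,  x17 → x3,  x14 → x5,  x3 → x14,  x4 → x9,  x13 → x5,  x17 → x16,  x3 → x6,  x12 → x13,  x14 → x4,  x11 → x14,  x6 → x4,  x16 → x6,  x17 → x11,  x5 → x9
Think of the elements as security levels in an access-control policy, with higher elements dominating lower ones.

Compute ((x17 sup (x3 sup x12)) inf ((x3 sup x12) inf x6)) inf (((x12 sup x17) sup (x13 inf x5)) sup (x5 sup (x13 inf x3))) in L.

x3

x3 ∨ x12 = x5
x17 ∨ x5 = x5
x3 ∨ x12 = x5
x5 ∧ x6 = x3
x5 ∧ x3 = x3
x12 ∨ x17 = x12
x13 ∧ x5 = x13
x12 ∨ x13 = x13
x13 ∧ x3 = x17
x5 ∨ x17 = x5
x13 ∨ x5 = x5
x3 ∧ x5 = x3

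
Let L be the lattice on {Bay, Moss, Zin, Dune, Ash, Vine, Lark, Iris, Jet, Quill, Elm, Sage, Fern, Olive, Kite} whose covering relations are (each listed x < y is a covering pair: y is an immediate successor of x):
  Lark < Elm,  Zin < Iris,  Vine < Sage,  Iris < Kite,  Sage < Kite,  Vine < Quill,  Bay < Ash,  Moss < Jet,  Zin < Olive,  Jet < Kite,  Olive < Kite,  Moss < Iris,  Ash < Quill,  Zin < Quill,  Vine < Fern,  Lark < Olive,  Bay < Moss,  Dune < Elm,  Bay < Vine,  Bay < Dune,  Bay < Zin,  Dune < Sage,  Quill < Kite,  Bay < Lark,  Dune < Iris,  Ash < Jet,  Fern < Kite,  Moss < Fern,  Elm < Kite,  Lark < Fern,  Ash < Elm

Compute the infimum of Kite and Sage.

Common lower bounds of {Kite, Sage}: Bay, Dune, Sage, Vine.
The greatest among these is Sage.

Sage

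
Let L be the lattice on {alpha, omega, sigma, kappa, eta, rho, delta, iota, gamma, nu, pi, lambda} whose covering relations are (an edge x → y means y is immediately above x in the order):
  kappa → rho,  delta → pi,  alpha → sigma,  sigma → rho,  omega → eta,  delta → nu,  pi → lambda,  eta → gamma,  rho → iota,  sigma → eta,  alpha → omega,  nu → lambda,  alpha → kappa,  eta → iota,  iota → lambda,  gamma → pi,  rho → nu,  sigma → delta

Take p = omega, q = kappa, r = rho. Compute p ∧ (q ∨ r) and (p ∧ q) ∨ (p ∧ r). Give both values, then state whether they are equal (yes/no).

alpha; alpha; yes

q ∨ r = rho, so p ∧ (q ∨ r) = omega ∧ rho = alpha.
p ∧ q = alpha and p ∧ r = alpha, so (p ∧ q) ∨ (p ∧ r) = alpha ∨ alpha = alpha.
Equal: yes.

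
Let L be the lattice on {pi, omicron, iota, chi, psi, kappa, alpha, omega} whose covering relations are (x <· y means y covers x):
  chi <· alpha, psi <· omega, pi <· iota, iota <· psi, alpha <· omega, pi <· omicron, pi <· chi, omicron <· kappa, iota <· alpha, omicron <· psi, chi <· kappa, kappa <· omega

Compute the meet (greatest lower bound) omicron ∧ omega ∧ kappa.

Common lower bounds of {omicron, omega, kappa}: omicron, pi.
The greatest among these is omicron.

omicron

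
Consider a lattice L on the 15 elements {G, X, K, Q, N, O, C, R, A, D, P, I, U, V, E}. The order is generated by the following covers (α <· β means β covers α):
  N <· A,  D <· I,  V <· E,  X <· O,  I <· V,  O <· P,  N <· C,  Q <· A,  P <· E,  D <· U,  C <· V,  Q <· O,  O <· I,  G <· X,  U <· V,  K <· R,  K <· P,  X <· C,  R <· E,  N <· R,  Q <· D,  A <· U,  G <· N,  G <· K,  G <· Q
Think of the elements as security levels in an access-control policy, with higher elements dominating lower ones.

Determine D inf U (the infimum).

Common lower bounds of {D, U}: D, G, Q.
The greatest among these is D.

D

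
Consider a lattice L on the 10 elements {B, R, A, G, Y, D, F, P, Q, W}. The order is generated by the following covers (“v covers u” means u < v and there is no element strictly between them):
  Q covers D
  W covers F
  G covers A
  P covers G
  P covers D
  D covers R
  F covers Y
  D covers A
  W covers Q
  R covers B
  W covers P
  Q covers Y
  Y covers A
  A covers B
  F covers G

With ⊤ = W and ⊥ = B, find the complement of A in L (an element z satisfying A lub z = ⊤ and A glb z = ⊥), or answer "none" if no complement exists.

none

For every candidate z, either A ∨ z ≠ W or A ∧ z ≠ B; no complement exists.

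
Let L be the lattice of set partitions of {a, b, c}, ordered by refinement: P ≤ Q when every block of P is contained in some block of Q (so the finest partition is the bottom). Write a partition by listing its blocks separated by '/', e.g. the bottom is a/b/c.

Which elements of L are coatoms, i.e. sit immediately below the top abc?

The coatoms are exactly the elements covered by abc: a/bc, ab/c, ac/b.

a/bc, ab/c, ac/b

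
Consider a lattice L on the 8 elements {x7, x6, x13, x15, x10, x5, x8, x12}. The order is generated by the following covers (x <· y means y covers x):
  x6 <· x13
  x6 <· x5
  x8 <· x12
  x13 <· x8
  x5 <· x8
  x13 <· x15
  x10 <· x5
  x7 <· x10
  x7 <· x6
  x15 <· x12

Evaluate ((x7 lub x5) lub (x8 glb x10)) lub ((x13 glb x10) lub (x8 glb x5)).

x5

x7 ∨ x5 = x5
x8 ∧ x10 = x10
x5 ∨ x10 = x5
x13 ∧ x10 = x7
x8 ∧ x5 = x5
x7 ∨ x5 = x5
x5 ∨ x5 = x5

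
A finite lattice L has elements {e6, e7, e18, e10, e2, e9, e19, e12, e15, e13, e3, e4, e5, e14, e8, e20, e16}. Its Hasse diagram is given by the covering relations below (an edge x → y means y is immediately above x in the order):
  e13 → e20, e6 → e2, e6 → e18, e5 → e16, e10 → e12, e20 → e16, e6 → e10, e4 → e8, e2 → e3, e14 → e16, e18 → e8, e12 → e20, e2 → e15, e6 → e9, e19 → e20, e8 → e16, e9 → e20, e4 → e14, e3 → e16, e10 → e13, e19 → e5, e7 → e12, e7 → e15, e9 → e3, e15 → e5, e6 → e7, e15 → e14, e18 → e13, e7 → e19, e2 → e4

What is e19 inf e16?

e19

Common lower bounds of {e19, e16}: e19, e6, e7.
The greatest among these is e19.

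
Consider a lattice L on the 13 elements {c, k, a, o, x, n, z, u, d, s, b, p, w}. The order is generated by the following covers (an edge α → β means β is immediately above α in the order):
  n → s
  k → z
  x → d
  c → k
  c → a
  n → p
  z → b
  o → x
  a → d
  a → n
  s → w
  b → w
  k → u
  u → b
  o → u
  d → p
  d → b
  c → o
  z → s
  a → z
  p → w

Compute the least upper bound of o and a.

d

Common upper bounds of {o, a}: b, d, p, w.
The least among these is d.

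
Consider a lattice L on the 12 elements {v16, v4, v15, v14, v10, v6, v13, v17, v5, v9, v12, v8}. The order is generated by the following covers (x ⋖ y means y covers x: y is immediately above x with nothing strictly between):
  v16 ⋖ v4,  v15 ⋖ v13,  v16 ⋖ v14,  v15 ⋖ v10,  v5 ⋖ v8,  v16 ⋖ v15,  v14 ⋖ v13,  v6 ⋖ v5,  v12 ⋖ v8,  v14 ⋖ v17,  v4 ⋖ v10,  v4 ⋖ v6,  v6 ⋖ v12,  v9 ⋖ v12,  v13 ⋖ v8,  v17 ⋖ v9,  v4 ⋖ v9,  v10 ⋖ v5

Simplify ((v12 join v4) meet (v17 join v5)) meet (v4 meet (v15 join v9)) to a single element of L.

v4

v12 ∨ v4 = v12
v17 ∨ v5 = v8
v12 ∧ v8 = v12
v15 ∨ v9 = v8
v4 ∧ v8 = v4
v12 ∧ v4 = v4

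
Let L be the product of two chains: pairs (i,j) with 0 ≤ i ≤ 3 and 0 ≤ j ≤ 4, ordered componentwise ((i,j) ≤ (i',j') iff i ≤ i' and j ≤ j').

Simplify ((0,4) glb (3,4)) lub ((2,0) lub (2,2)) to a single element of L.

(2,4)

(0,4) ∧ (3,4) = (0,4)
(2,0) ∨ (2,2) = (2,2)
(0,4) ∨ (2,2) = (2,4)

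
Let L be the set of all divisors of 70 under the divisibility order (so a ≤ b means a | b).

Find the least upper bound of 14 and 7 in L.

In the divisibility order, the join is the least common multiple: lcm(14, 7) = 14.

14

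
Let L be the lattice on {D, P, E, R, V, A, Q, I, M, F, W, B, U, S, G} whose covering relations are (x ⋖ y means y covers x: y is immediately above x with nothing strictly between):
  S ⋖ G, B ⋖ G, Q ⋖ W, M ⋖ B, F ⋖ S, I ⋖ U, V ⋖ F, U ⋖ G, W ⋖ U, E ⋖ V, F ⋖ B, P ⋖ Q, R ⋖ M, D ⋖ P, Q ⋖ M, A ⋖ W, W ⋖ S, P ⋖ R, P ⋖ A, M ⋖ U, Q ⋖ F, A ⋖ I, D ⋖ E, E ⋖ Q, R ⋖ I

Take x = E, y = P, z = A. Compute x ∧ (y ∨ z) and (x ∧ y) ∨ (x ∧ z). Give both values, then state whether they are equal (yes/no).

D; D; yes

y ∨ z = A, so x ∧ (y ∨ z) = E ∧ A = D.
x ∧ y = D and x ∧ z = D, so (x ∧ y) ∨ (x ∧ z) = D ∨ D = D.
Equal: yes.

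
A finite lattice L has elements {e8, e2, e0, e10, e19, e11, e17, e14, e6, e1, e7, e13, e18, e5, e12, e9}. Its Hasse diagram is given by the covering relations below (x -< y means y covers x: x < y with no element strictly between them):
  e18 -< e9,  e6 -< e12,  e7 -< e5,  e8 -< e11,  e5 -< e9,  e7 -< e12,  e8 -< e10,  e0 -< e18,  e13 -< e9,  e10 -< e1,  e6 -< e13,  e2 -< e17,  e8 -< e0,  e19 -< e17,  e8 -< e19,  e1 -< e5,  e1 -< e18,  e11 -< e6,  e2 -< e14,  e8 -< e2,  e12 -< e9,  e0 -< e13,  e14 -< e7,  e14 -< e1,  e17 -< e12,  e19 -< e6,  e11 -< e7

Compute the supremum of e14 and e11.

e7

Common upper bounds of {e14, e11}: e12, e5, e7, e9.
The least among these is e7.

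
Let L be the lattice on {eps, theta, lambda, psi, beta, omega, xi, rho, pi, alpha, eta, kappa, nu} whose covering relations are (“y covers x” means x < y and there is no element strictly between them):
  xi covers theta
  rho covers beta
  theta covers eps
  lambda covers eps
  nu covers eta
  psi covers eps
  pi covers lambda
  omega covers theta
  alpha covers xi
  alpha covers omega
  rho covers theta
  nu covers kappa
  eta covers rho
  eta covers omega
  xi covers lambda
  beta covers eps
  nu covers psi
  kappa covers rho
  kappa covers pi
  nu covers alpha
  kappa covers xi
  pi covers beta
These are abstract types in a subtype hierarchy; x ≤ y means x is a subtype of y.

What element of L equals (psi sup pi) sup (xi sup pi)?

nu

psi ∨ pi = nu
xi ∨ pi = kappa
nu ∨ kappa = nu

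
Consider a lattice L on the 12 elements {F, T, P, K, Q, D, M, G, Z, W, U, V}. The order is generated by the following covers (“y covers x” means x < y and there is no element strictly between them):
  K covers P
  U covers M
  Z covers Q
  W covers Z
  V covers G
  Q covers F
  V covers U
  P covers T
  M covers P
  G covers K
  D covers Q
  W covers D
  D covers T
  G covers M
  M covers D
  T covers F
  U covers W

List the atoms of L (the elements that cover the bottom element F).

Q, T

The atoms are exactly the elements that cover F: Q, T.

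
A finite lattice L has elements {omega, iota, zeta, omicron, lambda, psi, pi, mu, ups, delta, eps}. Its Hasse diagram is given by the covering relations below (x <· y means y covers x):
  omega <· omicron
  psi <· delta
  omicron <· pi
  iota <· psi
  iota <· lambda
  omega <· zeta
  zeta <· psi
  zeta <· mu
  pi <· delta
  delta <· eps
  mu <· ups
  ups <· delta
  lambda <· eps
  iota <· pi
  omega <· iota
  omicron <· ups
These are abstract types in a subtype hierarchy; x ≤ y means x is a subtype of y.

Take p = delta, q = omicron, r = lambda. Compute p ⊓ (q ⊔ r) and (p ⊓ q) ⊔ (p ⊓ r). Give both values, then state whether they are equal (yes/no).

q ⊔ r = eps, so p ⊓ (q ⊔ r) = delta ⊓ eps = delta.
p ⊓ q = omicron and p ⊓ r = iota, so (p ⊓ q) ⊔ (p ⊓ r) = omicron ⊔ iota = pi.
Equal: no.

delta; pi; no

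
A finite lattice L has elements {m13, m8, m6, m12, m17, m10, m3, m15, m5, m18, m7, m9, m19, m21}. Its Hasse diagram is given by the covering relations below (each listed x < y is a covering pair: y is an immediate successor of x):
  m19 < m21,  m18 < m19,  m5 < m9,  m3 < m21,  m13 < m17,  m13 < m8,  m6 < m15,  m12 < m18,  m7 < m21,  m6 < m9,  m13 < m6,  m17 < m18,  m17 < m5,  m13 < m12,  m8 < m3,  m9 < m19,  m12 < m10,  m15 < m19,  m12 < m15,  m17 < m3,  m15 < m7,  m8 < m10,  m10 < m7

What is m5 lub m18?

m19

Common upper bounds of {m5, m18}: m19, m21.
The least among these is m19.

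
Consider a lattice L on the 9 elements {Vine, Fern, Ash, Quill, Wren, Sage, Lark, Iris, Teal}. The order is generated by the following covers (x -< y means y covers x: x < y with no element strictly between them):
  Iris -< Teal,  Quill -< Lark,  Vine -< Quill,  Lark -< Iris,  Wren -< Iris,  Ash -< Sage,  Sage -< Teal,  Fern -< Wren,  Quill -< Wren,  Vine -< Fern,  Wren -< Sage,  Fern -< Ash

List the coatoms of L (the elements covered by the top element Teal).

The coatoms are exactly the elements covered by Teal: Iris, Sage.

Iris, Sage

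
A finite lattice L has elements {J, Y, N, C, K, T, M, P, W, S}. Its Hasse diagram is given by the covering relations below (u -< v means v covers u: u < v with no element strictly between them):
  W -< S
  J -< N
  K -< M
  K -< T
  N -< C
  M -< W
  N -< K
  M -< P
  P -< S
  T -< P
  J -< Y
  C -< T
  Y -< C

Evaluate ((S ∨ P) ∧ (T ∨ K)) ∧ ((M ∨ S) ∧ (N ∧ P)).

S ∨ P = S
T ∨ K = T
S ∧ T = T
M ∨ S = S
N ∧ P = N
S ∧ N = N
T ∧ N = N

N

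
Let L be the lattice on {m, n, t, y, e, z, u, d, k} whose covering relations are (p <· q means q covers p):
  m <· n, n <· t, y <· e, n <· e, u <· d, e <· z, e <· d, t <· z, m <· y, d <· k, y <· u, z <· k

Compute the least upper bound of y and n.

Common upper bounds of {y, n}: d, e, k, z.
The least among these is e.

e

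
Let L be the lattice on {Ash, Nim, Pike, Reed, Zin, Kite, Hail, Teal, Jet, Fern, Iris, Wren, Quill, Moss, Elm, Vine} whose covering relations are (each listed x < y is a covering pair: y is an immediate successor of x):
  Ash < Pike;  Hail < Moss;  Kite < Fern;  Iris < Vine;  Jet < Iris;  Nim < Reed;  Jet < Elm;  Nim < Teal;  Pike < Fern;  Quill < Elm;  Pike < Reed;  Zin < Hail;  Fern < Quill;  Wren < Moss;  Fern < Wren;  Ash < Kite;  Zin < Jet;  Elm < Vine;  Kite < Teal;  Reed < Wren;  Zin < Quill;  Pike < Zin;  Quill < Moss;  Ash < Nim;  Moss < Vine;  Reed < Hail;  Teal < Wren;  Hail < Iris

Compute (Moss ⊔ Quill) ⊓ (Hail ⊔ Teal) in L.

Moss

Moss ∨ Quill = Moss
Hail ∨ Teal = Moss
Moss ∧ Moss = Moss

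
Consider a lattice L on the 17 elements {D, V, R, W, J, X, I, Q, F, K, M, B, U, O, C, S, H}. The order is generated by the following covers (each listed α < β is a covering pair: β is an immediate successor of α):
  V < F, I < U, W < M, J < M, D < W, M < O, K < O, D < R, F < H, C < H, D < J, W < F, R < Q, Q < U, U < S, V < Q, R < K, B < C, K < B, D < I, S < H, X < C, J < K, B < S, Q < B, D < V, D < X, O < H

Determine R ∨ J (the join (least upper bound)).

Common upper bounds of {R, J}: B, C, H, K, O, S.
The least among these is K.

K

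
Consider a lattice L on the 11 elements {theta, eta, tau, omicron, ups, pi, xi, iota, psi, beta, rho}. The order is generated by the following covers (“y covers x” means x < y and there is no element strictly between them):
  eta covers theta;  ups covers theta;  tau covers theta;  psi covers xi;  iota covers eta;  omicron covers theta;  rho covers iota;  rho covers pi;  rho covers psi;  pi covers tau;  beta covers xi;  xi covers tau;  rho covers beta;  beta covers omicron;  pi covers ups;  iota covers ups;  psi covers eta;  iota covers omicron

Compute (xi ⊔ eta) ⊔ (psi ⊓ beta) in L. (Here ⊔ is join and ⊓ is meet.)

xi ∨ eta = psi
psi ∧ beta = xi
psi ∨ xi = psi

psi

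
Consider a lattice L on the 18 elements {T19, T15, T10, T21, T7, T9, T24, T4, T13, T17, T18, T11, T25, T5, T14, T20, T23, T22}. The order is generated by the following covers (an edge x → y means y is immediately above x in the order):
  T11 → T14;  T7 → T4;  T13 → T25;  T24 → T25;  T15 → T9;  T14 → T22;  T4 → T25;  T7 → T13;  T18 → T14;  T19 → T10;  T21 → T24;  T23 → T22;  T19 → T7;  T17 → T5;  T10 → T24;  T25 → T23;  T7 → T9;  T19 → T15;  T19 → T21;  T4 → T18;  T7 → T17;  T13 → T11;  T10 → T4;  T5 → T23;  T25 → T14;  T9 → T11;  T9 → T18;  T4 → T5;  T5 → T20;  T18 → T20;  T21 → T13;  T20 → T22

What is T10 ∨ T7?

Common upper bounds of {T10, T7}: T14, T18, T20, T22, T23, T25, T4, T5.
The least among these is T4.

T4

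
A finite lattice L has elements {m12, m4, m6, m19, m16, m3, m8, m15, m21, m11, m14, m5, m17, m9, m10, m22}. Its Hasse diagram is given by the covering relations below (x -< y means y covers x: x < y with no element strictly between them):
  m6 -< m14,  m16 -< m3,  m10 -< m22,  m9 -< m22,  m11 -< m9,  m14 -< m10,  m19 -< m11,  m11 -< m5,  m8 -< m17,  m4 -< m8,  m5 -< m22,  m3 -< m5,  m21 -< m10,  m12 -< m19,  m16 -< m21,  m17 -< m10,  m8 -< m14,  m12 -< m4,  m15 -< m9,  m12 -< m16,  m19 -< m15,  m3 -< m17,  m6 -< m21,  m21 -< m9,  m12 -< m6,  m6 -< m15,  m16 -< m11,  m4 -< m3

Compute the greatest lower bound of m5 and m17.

m3

Common lower bounds of {m5, m17}: m12, m16, m3, m4.
The greatest among these is m3.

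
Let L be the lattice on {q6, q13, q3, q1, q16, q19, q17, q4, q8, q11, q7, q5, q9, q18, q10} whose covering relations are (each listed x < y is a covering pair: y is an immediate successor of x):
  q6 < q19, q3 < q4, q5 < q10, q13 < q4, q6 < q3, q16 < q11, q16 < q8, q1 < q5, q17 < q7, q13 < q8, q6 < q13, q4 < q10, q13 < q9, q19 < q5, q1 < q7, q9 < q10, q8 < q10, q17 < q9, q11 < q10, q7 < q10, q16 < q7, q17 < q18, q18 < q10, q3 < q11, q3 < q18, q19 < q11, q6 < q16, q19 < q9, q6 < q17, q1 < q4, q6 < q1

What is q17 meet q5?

Common lower bounds of {q17, q5}: q6.
The greatest among these is q6.

q6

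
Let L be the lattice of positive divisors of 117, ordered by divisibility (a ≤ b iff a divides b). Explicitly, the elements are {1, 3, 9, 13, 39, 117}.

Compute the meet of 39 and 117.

Common lower bounds of {39, 117}: 1, 13, 3, 39.
The greatest among these is 39.

39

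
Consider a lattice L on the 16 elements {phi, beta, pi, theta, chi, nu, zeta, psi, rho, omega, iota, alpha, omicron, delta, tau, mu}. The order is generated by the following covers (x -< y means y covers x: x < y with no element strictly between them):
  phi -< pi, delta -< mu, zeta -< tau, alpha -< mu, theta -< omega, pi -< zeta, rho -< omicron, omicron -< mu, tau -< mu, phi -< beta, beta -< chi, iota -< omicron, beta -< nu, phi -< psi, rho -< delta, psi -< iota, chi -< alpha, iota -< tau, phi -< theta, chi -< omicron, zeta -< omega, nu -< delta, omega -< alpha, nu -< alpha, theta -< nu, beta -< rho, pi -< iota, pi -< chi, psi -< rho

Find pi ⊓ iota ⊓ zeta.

pi

Common lower bounds of {pi, iota, zeta}: phi, pi.
The greatest among these is pi.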